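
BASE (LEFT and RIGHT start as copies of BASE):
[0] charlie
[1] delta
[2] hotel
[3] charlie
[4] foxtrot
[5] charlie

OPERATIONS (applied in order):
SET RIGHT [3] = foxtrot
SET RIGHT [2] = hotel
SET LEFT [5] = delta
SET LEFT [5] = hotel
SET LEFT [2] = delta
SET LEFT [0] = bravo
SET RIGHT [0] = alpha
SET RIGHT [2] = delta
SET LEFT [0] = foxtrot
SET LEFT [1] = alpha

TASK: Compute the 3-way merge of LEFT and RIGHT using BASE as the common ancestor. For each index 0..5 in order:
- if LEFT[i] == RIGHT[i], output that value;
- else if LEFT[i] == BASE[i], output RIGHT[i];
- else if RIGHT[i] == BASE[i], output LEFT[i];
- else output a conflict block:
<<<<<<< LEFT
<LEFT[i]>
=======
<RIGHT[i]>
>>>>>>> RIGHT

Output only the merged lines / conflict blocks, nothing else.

Answer: <<<<<<< LEFT
foxtrot
=======
alpha
>>>>>>> RIGHT
alpha
delta
foxtrot
foxtrot
hotel

Derivation:
Final LEFT:  [foxtrot, alpha, delta, charlie, foxtrot, hotel]
Final RIGHT: [alpha, delta, delta, foxtrot, foxtrot, charlie]
i=0: BASE=charlie L=foxtrot R=alpha all differ -> CONFLICT
i=1: L=alpha, R=delta=BASE -> take LEFT -> alpha
i=2: L=delta R=delta -> agree -> delta
i=3: L=charlie=BASE, R=foxtrot -> take RIGHT -> foxtrot
i=4: L=foxtrot R=foxtrot -> agree -> foxtrot
i=5: L=hotel, R=charlie=BASE -> take LEFT -> hotel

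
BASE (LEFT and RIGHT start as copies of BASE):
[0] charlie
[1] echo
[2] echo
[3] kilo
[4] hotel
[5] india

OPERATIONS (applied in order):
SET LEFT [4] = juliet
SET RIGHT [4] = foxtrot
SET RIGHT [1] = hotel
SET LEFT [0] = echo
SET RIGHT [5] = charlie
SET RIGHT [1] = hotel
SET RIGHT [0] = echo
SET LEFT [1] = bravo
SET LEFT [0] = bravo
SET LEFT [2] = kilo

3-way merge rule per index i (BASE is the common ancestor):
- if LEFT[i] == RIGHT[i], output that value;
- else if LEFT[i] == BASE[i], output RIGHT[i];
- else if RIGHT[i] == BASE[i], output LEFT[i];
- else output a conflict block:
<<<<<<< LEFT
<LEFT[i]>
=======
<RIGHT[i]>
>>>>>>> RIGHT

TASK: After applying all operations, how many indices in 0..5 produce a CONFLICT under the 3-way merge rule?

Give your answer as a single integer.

Answer: 3

Derivation:
Final LEFT:  [bravo, bravo, kilo, kilo, juliet, india]
Final RIGHT: [echo, hotel, echo, kilo, foxtrot, charlie]
i=0: BASE=charlie L=bravo R=echo all differ -> CONFLICT
i=1: BASE=echo L=bravo R=hotel all differ -> CONFLICT
i=2: L=kilo, R=echo=BASE -> take LEFT -> kilo
i=3: L=kilo R=kilo -> agree -> kilo
i=4: BASE=hotel L=juliet R=foxtrot all differ -> CONFLICT
i=5: L=india=BASE, R=charlie -> take RIGHT -> charlie
Conflict count: 3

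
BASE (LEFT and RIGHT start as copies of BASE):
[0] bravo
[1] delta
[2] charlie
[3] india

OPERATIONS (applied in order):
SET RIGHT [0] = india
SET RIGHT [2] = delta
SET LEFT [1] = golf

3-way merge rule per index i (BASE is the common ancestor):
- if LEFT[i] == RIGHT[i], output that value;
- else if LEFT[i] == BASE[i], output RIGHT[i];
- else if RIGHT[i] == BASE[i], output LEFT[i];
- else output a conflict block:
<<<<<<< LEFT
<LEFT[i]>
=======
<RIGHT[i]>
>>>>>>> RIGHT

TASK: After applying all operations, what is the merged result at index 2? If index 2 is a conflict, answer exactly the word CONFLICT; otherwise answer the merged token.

Answer: delta

Derivation:
Final LEFT:  [bravo, golf, charlie, india]
Final RIGHT: [india, delta, delta, india]
i=0: L=bravo=BASE, R=india -> take RIGHT -> india
i=1: L=golf, R=delta=BASE -> take LEFT -> golf
i=2: L=charlie=BASE, R=delta -> take RIGHT -> delta
i=3: L=india R=india -> agree -> india
Index 2 -> delta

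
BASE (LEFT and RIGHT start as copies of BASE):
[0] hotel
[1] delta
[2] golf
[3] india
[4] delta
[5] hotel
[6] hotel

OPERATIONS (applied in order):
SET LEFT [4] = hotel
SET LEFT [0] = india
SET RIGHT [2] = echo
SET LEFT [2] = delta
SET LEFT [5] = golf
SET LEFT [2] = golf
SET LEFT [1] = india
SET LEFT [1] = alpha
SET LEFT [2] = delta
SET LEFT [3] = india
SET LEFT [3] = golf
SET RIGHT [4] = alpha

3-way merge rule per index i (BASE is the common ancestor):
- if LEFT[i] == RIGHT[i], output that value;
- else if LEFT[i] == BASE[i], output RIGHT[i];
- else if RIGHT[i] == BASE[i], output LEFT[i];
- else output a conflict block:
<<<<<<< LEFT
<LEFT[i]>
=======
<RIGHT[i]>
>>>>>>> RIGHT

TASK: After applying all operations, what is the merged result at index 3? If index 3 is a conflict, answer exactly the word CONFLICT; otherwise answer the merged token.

Answer: golf

Derivation:
Final LEFT:  [india, alpha, delta, golf, hotel, golf, hotel]
Final RIGHT: [hotel, delta, echo, india, alpha, hotel, hotel]
i=0: L=india, R=hotel=BASE -> take LEFT -> india
i=1: L=alpha, R=delta=BASE -> take LEFT -> alpha
i=2: BASE=golf L=delta R=echo all differ -> CONFLICT
i=3: L=golf, R=india=BASE -> take LEFT -> golf
i=4: BASE=delta L=hotel R=alpha all differ -> CONFLICT
i=5: L=golf, R=hotel=BASE -> take LEFT -> golf
i=6: L=hotel R=hotel -> agree -> hotel
Index 3 -> golf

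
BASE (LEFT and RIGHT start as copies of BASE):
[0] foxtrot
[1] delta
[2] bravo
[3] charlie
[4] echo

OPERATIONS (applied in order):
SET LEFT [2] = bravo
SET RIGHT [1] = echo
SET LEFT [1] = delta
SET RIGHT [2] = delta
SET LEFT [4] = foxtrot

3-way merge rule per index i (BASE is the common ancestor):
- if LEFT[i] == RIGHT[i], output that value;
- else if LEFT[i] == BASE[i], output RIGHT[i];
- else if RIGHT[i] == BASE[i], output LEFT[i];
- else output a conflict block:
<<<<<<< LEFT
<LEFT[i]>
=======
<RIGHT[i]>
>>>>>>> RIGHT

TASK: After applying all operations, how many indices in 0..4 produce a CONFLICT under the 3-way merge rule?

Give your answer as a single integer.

Final LEFT:  [foxtrot, delta, bravo, charlie, foxtrot]
Final RIGHT: [foxtrot, echo, delta, charlie, echo]
i=0: L=foxtrot R=foxtrot -> agree -> foxtrot
i=1: L=delta=BASE, R=echo -> take RIGHT -> echo
i=2: L=bravo=BASE, R=delta -> take RIGHT -> delta
i=3: L=charlie R=charlie -> agree -> charlie
i=4: L=foxtrot, R=echo=BASE -> take LEFT -> foxtrot
Conflict count: 0

Answer: 0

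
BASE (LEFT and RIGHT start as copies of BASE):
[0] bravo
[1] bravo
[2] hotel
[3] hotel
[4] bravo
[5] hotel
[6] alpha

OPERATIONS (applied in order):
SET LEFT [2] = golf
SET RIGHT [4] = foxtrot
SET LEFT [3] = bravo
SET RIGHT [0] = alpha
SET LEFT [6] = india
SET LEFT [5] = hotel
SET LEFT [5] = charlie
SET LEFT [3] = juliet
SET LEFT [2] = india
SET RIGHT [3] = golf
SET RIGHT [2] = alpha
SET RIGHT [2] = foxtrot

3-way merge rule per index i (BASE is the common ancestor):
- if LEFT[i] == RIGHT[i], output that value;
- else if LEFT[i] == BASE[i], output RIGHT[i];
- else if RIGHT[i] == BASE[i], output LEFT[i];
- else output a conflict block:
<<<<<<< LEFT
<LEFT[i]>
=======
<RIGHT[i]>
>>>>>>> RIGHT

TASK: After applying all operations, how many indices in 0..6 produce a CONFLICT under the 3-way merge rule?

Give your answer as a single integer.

Answer: 2

Derivation:
Final LEFT:  [bravo, bravo, india, juliet, bravo, charlie, india]
Final RIGHT: [alpha, bravo, foxtrot, golf, foxtrot, hotel, alpha]
i=0: L=bravo=BASE, R=alpha -> take RIGHT -> alpha
i=1: L=bravo R=bravo -> agree -> bravo
i=2: BASE=hotel L=india R=foxtrot all differ -> CONFLICT
i=3: BASE=hotel L=juliet R=golf all differ -> CONFLICT
i=4: L=bravo=BASE, R=foxtrot -> take RIGHT -> foxtrot
i=5: L=charlie, R=hotel=BASE -> take LEFT -> charlie
i=6: L=india, R=alpha=BASE -> take LEFT -> india
Conflict count: 2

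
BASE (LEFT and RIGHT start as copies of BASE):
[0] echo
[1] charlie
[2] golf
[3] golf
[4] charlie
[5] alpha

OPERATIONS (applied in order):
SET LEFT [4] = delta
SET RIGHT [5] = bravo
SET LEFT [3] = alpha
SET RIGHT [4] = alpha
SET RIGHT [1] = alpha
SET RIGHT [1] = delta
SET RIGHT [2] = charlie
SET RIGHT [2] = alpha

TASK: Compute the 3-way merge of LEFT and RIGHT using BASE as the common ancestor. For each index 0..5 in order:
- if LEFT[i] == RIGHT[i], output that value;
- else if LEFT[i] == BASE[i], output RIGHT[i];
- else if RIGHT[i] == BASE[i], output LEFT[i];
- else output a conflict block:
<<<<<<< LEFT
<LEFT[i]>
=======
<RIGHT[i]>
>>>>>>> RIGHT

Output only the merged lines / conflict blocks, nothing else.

Answer: echo
delta
alpha
alpha
<<<<<<< LEFT
delta
=======
alpha
>>>>>>> RIGHT
bravo

Derivation:
Final LEFT:  [echo, charlie, golf, alpha, delta, alpha]
Final RIGHT: [echo, delta, alpha, golf, alpha, bravo]
i=0: L=echo R=echo -> agree -> echo
i=1: L=charlie=BASE, R=delta -> take RIGHT -> delta
i=2: L=golf=BASE, R=alpha -> take RIGHT -> alpha
i=3: L=alpha, R=golf=BASE -> take LEFT -> alpha
i=4: BASE=charlie L=delta R=alpha all differ -> CONFLICT
i=5: L=alpha=BASE, R=bravo -> take RIGHT -> bravo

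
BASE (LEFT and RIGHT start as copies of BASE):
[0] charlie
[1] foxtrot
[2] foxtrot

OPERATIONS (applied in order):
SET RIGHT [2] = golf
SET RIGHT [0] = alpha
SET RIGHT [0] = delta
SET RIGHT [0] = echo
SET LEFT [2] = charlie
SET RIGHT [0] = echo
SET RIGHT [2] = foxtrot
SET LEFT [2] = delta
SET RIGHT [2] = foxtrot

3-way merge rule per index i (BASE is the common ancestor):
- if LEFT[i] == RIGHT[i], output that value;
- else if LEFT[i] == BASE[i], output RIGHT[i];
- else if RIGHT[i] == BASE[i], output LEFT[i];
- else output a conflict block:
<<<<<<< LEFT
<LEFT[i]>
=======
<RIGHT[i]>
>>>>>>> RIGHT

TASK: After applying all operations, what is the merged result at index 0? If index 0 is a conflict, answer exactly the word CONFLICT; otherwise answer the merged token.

Answer: echo

Derivation:
Final LEFT:  [charlie, foxtrot, delta]
Final RIGHT: [echo, foxtrot, foxtrot]
i=0: L=charlie=BASE, R=echo -> take RIGHT -> echo
i=1: L=foxtrot R=foxtrot -> agree -> foxtrot
i=2: L=delta, R=foxtrot=BASE -> take LEFT -> delta
Index 0 -> echo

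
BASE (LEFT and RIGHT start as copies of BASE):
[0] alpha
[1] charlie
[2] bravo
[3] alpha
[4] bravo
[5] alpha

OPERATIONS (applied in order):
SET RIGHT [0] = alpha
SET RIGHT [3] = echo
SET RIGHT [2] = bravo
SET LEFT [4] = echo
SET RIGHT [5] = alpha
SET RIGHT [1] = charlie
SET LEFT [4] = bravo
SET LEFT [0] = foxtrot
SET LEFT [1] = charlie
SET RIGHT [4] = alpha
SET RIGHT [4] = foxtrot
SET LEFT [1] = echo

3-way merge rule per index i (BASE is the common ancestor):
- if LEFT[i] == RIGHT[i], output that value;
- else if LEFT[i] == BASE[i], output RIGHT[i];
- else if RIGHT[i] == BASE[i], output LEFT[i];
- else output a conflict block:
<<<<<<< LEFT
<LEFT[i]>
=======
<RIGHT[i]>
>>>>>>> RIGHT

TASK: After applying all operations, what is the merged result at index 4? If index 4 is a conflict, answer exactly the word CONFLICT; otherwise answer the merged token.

Final LEFT:  [foxtrot, echo, bravo, alpha, bravo, alpha]
Final RIGHT: [alpha, charlie, bravo, echo, foxtrot, alpha]
i=0: L=foxtrot, R=alpha=BASE -> take LEFT -> foxtrot
i=1: L=echo, R=charlie=BASE -> take LEFT -> echo
i=2: L=bravo R=bravo -> agree -> bravo
i=3: L=alpha=BASE, R=echo -> take RIGHT -> echo
i=4: L=bravo=BASE, R=foxtrot -> take RIGHT -> foxtrot
i=5: L=alpha R=alpha -> agree -> alpha
Index 4 -> foxtrot

Answer: foxtrot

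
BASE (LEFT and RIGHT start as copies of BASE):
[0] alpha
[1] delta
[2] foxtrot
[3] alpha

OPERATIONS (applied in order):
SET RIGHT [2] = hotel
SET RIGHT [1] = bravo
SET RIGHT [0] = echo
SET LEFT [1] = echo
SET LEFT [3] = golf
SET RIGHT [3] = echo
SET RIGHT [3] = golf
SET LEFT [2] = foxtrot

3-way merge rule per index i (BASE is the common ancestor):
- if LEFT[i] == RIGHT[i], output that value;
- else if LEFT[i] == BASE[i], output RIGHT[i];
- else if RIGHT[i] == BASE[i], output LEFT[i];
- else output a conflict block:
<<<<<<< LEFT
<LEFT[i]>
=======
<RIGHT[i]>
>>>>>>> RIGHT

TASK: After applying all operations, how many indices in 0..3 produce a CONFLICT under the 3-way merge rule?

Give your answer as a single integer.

Answer: 1

Derivation:
Final LEFT:  [alpha, echo, foxtrot, golf]
Final RIGHT: [echo, bravo, hotel, golf]
i=0: L=alpha=BASE, R=echo -> take RIGHT -> echo
i=1: BASE=delta L=echo R=bravo all differ -> CONFLICT
i=2: L=foxtrot=BASE, R=hotel -> take RIGHT -> hotel
i=3: L=golf R=golf -> agree -> golf
Conflict count: 1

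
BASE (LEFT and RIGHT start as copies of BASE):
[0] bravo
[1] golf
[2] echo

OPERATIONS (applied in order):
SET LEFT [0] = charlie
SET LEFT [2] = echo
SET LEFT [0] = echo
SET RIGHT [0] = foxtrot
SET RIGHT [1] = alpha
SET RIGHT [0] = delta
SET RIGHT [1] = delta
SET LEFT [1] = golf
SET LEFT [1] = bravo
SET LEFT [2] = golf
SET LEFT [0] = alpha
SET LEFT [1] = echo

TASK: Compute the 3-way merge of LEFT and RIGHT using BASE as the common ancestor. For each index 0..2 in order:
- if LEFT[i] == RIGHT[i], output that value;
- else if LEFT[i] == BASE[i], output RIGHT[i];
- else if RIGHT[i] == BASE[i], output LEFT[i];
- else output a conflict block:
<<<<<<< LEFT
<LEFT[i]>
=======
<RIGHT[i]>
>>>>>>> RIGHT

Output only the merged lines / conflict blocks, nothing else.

Final LEFT:  [alpha, echo, golf]
Final RIGHT: [delta, delta, echo]
i=0: BASE=bravo L=alpha R=delta all differ -> CONFLICT
i=1: BASE=golf L=echo R=delta all differ -> CONFLICT
i=2: L=golf, R=echo=BASE -> take LEFT -> golf

Answer: <<<<<<< LEFT
alpha
=======
delta
>>>>>>> RIGHT
<<<<<<< LEFT
echo
=======
delta
>>>>>>> RIGHT
golf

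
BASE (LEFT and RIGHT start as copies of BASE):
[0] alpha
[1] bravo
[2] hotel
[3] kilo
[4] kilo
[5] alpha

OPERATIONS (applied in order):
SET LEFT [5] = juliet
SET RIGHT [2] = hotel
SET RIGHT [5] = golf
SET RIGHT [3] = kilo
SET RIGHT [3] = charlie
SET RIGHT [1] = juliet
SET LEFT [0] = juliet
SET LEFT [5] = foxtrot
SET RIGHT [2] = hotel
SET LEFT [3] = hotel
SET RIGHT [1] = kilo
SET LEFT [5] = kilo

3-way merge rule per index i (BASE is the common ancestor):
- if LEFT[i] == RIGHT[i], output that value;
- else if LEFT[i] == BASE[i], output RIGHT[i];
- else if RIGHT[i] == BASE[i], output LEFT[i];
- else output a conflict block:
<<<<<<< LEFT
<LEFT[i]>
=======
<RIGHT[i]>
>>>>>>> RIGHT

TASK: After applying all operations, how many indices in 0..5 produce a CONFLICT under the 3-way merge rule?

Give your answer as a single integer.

Final LEFT:  [juliet, bravo, hotel, hotel, kilo, kilo]
Final RIGHT: [alpha, kilo, hotel, charlie, kilo, golf]
i=0: L=juliet, R=alpha=BASE -> take LEFT -> juliet
i=1: L=bravo=BASE, R=kilo -> take RIGHT -> kilo
i=2: L=hotel R=hotel -> agree -> hotel
i=3: BASE=kilo L=hotel R=charlie all differ -> CONFLICT
i=4: L=kilo R=kilo -> agree -> kilo
i=5: BASE=alpha L=kilo R=golf all differ -> CONFLICT
Conflict count: 2

Answer: 2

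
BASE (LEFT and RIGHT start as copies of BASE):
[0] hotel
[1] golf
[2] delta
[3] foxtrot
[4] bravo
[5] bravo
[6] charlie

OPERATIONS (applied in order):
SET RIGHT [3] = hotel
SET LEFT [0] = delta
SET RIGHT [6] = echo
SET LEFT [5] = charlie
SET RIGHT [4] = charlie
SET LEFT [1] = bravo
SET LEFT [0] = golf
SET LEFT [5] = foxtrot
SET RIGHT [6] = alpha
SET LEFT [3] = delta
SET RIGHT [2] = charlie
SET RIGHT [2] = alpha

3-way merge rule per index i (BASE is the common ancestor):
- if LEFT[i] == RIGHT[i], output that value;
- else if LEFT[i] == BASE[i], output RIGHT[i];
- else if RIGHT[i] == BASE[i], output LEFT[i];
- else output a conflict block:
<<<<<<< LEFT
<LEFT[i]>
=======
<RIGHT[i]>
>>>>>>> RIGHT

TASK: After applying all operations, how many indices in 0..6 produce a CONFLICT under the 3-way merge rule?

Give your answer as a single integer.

Final LEFT:  [golf, bravo, delta, delta, bravo, foxtrot, charlie]
Final RIGHT: [hotel, golf, alpha, hotel, charlie, bravo, alpha]
i=0: L=golf, R=hotel=BASE -> take LEFT -> golf
i=1: L=bravo, R=golf=BASE -> take LEFT -> bravo
i=2: L=delta=BASE, R=alpha -> take RIGHT -> alpha
i=3: BASE=foxtrot L=delta R=hotel all differ -> CONFLICT
i=4: L=bravo=BASE, R=charlie -> take RIGHT -> charlie
i=5: L=foxtrot, R=bravo=BASE -> take LEFT -> foxtrot
i=6: L=charlie=BASE, R=alpha -> take RIGHT -> alpha
Conflict count: 1

Answer: 1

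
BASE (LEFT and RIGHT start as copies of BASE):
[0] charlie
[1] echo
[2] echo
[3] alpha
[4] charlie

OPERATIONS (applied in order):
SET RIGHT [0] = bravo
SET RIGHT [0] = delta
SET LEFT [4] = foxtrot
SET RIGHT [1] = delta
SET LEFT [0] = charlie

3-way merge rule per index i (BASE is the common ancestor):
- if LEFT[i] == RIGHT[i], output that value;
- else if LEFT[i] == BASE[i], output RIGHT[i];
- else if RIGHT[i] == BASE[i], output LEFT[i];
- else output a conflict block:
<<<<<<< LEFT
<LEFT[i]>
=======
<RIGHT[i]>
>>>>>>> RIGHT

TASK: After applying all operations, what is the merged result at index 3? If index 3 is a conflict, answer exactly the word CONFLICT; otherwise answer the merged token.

Final LEFT:  [charlie, echo, echo, alpha, foxtrot]
Final RIGHT: [delta, delta, echo, alpha, charlie]
i=0: L=charlie=BASE, R=delta -> take RIGHT -> delta
i=1: L=echo=BASE, R=delta -> take RIGHT -> delta
i=2: L=echo R=echo -> agree -> echo
i=3: L=alpha R=alpha -> agree -> alpha
i=4: L=foxtrot, R=charlie=BASE -> take LEFT -> foxtrot
Index 3 -> alpha

Answer: alpha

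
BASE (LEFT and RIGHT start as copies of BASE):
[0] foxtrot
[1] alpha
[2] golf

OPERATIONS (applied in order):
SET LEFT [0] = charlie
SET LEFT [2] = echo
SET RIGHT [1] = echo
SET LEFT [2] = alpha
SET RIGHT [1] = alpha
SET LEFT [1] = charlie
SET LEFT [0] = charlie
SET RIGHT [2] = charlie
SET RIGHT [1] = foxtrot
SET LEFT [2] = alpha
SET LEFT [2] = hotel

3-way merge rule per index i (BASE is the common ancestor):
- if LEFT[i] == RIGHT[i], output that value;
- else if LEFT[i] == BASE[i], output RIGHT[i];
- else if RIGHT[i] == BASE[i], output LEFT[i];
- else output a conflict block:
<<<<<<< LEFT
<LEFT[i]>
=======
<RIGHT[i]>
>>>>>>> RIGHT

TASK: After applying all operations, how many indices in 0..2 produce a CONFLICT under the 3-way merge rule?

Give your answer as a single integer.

Answer: 2

Derivation:
Final LEFT:  [charlie, charlie, hotel]
Final RIGHT: [foxtrot, foxtrot, charlie]
i=0: L=charlie, R=foxtrot=BASE -> take LEFT -> charlie
i=1: BASE=alpha L=charlie R=foxtrot all differ -> CONFLICT
i=2: BASE=golf L=hotel R=charlie all differ -> CONFLICT
Conflict count: 2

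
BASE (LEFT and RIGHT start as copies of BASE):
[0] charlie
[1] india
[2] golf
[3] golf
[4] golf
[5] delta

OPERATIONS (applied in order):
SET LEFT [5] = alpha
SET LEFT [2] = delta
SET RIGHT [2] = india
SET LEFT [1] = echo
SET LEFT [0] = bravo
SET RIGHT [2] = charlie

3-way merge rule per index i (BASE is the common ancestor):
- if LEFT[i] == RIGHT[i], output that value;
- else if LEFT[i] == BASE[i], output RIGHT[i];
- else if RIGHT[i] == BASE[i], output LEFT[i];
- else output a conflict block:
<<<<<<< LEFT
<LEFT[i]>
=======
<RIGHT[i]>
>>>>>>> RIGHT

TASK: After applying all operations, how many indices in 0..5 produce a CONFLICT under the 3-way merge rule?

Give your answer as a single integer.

Final LEFT:  [bravo, echo, delta, golf, golf, alpha]
Final RIGHT: [charlie, india, charlie, golf, golf, delta]
i=0: L=bravo, R=charlie=BASE -> take LEFT -> bravo
i=1: L=echo, R=india=BASE -> take LEFT -> echo
i=2: BASE=golf L=delta R=charlie all differ -> CONFLICT
i=3: L=golf R=golf -> agree -> golf
i=4: L=golf R=golf -> agree -> golf
i=5: L=alpha, R=delta=BASE -> take LEFT -> alpha
Conflict count: 1

Answer: 1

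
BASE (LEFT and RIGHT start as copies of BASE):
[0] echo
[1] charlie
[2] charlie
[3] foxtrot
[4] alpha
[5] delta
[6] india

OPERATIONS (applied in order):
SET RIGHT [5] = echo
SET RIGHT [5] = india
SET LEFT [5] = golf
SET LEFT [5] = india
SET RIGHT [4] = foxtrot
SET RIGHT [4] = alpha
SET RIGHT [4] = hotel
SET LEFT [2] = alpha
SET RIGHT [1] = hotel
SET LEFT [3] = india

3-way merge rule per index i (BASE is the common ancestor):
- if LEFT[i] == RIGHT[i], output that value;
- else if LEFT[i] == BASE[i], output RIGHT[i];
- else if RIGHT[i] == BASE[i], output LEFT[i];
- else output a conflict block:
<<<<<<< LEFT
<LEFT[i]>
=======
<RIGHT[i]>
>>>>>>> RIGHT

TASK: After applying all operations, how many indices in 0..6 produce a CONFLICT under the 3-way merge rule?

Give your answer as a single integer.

Final LEFT:  [echo, charlie, alpha, india, alpha, india, india]
Final RIGHT: [echo, hotel, charlie, foxtrot, hotel, india, india]
i=0: L=echo R=echo -> agree -> echo
i=1: L=charlie=BASE, R=hotel -> take RIGHT -> hotel
i=2: L=alpha, R=charlie=BASE -> take LEFT -> alpha
i=3: L=india, R=foxtrot=BASE -> take LEFT -> india
i=4: L=alpha=BASE, R=hotel -> take RIGHT -> hotel
i=5: L=india R=india -> agree -> india
i=6: L=india R=india -> agree -> india
Conflict count: 0

Answer: 0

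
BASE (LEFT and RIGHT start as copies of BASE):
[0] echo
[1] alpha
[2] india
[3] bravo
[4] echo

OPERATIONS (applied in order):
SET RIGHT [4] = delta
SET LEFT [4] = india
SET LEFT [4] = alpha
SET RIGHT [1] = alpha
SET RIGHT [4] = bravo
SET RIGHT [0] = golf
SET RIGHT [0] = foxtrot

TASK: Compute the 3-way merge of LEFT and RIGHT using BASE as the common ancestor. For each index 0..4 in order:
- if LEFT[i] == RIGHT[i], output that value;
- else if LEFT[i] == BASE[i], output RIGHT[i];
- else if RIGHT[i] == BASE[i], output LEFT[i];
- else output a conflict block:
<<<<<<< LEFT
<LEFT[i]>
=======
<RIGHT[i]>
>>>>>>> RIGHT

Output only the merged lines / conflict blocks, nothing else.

Final LEFT:  [echo, alpha, india, bravo, alpha]
Final RIGHT: [foxtrot, alpha, india, bravo, bravo]
i=0: L=echo=BASE, R=foxtrot -> take RIGHT -> foxtrot
i=1: L=alpha R=alpha -> agree -> alpha
i=2: L=india R=india -> agree -> india
i=3: L=bravo R=bravo -> agree -> bravo
i=4: BASE=echo L=alpha R=bravo all differ -> CONFLICT

Answer: foxtrot
alpha
india
bravo
<<<<<<< LEFT
alpha
=======
bravo
>>>>>>> RIGHT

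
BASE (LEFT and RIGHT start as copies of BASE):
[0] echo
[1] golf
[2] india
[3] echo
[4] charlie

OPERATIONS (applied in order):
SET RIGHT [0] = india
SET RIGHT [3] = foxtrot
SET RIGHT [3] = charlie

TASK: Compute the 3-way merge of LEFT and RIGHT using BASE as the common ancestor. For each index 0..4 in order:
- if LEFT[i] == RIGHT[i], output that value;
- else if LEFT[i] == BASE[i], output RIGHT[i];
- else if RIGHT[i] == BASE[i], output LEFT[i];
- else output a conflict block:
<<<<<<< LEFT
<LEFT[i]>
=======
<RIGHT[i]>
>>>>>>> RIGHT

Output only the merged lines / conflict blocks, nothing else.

Answer: india
golf
india
charlie
charlie

Derivation:
Final LEFT:  [echo, golf, india, echo, charlie]
Final RIGHT: [india, golf, india, charlie, charlie]
i=0: L=echo=BASE, R=india -> take RIGHT -> india
i=1: L=golf R=golf -> agree -> golf
i=2: L=india R=india -> agree -> india
i=3: L=echo=BASE, R=charlie -> take RIGHT -> charlie
i=4: L=charlie R=charlie -> agree -> charlie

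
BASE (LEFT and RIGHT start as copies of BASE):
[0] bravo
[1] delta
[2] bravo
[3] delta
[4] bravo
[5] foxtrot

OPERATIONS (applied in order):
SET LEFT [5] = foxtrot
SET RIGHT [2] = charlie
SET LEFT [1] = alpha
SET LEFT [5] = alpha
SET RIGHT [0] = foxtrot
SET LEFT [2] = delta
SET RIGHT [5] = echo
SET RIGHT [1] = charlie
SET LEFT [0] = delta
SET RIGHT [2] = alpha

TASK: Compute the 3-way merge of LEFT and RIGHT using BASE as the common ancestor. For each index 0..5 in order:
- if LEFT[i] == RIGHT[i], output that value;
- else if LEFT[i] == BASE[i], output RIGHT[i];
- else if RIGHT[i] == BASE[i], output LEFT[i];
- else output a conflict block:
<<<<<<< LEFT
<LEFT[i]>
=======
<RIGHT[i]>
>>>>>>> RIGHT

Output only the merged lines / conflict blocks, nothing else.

Final LEFT:  [delta, alpha, delta, delta, bravo, alpha]
Final RIGHT: [foxtrot, charlie, alpha, delta, bravo, echo]
i=0: BASE=bravo L=delta R=foxtrot all differ -> CONFLICT
i=1: BASE=delta L=alpha R=charlie all differ -> CONFLICT
i=2: BASE=bravo L=delta R=alpha all differ -> CONFLICT
i=3: L=delta R=delta -> agree -> delta
i=4: L=bravo R=bravo -> agree -> bravo
i=5: BASE=foxtrot L=alpha R=echo all differ -> CONFLICT

Answer: <<<<<<< LEFT
delta
=======
foxtrot
>>>>>>> RIGHT
<<<<<<< LEFT
alpha
=======
charlie
>>>>>>> RIGHT
<<<<<<< LEFT
delta
=======
alpha
>>>>>>> RIGHT
delta
bravo
<<<<<<< LEFT
alpha
=======
echo
>>>>>>> RIGHT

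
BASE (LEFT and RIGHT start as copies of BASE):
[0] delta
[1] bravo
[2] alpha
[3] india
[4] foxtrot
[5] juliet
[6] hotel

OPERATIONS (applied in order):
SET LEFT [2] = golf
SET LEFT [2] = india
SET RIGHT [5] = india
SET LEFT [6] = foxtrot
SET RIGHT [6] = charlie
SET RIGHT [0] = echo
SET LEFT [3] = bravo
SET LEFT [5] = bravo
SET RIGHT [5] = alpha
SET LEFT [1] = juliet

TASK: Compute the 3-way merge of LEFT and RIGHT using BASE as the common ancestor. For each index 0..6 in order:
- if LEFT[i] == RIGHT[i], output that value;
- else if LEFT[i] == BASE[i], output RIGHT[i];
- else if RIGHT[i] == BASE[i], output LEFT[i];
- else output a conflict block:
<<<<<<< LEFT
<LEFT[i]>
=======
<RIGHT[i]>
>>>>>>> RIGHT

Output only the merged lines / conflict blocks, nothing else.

Answer: echo
juliet
india
bravo
foxtrot
<<<<<<< LEFT
bravo
=======
alpha
>>>>>>> RIGHT
<<<<<<< LEFT
foxtrot
=======
charlie
>>>>>>> RIGHT

Derivation:
Final LEFT:  [delta, juliet, india, bravo, foxtrot, bravo, foxtrot]
Final RIGHT: [echo, bravo, alpha, india, foxtrot, alpha, charlie]
i=0: L=delta=BASE, R=echo -> take RIGHT -> echo
i=1: L=juliet, R=bravo=BASE -> take LEFT -> juliet
i=2: L=india, R=alpha=BASE -> take LEFT -> india
i=3: L=bravo, R=india=BASE -> take LEFT -> bravo
i=4: L=foxtrot R=foxtrot -> agree -> foxtrot
i=5: BASE=juliet L=bravo R=alpha all differ -> CONFLICT
i=6: BASE=hotel L=foxtrot R=charlie all differ -> CONFLICT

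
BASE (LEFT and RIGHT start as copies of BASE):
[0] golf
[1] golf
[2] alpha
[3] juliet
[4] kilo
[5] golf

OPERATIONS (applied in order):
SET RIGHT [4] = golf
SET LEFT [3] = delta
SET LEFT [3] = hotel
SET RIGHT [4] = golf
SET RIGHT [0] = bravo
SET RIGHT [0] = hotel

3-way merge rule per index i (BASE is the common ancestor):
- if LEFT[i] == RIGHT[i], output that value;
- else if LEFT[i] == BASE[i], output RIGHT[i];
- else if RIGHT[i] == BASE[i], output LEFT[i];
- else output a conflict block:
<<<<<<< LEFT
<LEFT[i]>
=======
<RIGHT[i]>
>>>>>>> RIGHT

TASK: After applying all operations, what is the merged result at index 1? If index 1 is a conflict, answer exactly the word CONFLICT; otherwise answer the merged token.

Final LEFT:  [golf, golf, alpha, hotel, kilo, golf]
Final RIGHT: [hotel, golf, alpha, juliet, golf, golf]
i=0: L=golf=BASE, R=hotel -> take RIGHT -> hotel
i=1: L=golf R=golf -> agree -> golf
i=2: L=alpha R=alpha -> agree -> alpha
i=3: L=hotel, R=juliet=BASE -> take LEFT -> hotel
i=4: L=kilo=BASE, R=golf -> take RIGHT -> golf
i=5: L=golf R=golf -> agree -> golf
Index 1 -> golf

Answer: golf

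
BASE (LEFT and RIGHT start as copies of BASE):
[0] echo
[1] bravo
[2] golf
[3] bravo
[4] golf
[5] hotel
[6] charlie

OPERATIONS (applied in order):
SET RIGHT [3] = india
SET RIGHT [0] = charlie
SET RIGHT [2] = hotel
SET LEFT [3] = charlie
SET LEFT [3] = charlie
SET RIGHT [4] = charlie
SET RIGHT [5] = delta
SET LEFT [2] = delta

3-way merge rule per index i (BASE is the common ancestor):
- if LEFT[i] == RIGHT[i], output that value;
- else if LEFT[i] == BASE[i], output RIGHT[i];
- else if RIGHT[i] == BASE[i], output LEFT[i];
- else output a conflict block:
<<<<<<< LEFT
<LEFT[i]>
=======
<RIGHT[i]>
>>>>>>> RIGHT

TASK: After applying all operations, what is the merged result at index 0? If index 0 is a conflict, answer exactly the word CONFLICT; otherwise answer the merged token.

Answer: charlie

Derivation:
Final LEFT:  [echo, bravo, delta, charlie, golf, hotel, charlie]
Final RIGHT: [charlie, bravo, hotel, india, charlie, delta, charlie]
i=0: L=echo=BASE, R=charlie -> take RIGHT -> charlie
i=1: L=bravo R=bravo -> agree -> bravo
i=2: BASE=golf L=delta R=hotel all differ -> CONFLICT
i=3: BASE=bravo L=charlie R=india all differ -> CONFLICT
i=4: L=golf=BASE, R=charlie -> take RIGHT -> charlie
i=5: L=hotel=BASE, R=delta -> take RIGHT -> delta
i=6: L=charlie R=charlie -> agree -> charlie
Index 0 -> charlie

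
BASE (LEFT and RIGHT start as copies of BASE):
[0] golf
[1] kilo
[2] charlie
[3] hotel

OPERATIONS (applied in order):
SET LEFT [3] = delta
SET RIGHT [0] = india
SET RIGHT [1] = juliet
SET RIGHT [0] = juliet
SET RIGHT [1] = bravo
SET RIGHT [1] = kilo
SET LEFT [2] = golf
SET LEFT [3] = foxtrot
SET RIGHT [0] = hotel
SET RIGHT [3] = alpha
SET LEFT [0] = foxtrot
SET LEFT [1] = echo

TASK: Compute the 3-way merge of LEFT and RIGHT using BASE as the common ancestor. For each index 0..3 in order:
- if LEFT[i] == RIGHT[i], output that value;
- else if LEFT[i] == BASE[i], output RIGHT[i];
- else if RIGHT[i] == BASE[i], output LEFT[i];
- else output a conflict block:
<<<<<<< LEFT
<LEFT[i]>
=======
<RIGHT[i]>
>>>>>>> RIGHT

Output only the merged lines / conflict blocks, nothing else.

Answer: <<<<<<< LEFT
foxtrot
=======
hotel
>>>>>>> RIGHT
echo
golf
<<<<<<< LEFT
foxtrot
=======
alpha
>>>>>>> RIGHT

Derivation:
Final LEFT:  [foxtrot, echo, golf, foxtrot]
Final RIGHT: [hotel, kilo, charlie, alpha]
i=0: BASE=golf L=foxtrot R=hotel all differ -> CONFLICT
i=1: L=echo, R=kilo=BASE -> take LEFT -> echo
i=2: L=golf, R=charlie=BASE -> take LEFT -> golf
i=3: BASE=hotel L=foxtrot R=alpha all differ -> CONFLICT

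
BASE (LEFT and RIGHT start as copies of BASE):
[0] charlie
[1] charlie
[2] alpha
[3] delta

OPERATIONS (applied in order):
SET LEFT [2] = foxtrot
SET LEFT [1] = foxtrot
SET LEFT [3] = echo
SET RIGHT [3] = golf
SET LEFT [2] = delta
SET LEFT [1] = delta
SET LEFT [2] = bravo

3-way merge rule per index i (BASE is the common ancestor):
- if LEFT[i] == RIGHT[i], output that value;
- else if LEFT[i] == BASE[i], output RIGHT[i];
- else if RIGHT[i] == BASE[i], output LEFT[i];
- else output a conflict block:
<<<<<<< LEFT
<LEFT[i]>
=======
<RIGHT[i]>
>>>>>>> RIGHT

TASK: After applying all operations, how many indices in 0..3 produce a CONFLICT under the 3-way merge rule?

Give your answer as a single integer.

Answer: 1

Derivation:
Final LEFT:  [charlie, delta, bravo, echo]
Final RIGHT: [charlie, charlie, alpha, golf]
i=0: L=charlie R=charlie -> agree -> charlie
i=1: L=delta, R=charlie=BASE -> take LEFT -> delta
i=2: L=bravo, R=alpha=BASE -> take LEFT -> bravo
i=3: BASE=delta L=echo R=golf all differ -> CONFLICT
Conflict count: 1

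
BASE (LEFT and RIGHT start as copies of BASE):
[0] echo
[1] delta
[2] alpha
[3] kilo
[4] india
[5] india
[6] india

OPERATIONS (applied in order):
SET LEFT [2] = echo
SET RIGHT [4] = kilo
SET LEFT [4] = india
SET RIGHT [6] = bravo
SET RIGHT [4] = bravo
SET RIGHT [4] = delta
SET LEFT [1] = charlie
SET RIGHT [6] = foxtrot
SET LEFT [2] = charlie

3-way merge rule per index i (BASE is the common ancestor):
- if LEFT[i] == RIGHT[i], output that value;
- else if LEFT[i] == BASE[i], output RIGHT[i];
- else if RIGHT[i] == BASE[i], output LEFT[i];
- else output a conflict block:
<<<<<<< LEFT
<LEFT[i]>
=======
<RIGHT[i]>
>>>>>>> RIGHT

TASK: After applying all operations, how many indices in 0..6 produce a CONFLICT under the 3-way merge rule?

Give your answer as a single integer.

Answer: 0

Derivation:
Final LEFT:  [echo, charlie, charlie, kilo, india, india, india]
Final RIGHT: [echo, delta, alpha, kilo, delta, india, foxtrot]
i=0: L=echo R=echo -> agree -> echo
i=1: L=charlie, R=delta=BASE -> take LEFT -> charlie
i=2: L=charlie, R=alpha=BASE -> take LEFT -> charlie
i=3: L=kilo R=kilo -> agree -> kilo
i=4: L=india=BASE, R=delta -> take RIGHT -> delta
i=5: L=india R=india -> agree -> india
i=6: L=india=BASE, R=foxtrot -> take RIGHT -> foxtrot
Conflict count: 0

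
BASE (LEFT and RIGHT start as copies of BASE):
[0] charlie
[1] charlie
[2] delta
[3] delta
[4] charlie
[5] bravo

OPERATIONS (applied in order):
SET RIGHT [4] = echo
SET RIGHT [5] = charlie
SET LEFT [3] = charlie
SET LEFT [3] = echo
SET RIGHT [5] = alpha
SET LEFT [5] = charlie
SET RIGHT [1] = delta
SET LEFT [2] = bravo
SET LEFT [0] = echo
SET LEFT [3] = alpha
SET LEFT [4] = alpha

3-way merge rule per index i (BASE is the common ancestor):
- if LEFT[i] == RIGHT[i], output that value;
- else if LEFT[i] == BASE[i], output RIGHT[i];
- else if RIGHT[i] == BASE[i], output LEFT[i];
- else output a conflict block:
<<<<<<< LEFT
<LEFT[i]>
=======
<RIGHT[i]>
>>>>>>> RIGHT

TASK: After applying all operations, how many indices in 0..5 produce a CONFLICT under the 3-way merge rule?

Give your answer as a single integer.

Answer: 2

Derivation:
Final LEFT:  [echo, charlie, bravo, alpha, alpha, charlie]
Final RIGHT: [charlie, delta, delta, delta, echo, alpha]
i=0: L=echo, R=charlie=BASE -> take LEFT -> echo
i=1: L=charlie=BASE, R=delta -> take RIGHT -> delta
i=2: L=bravo, R=delta=BASE -> take LEFT -> bravo
i=3: L=alpha, R=delta=BASE -> take LEFT -> alpha
i=4: BASE=charlie L=alpha R=echo all differ -> CONFLICT
i=5: BASE=bravo L=charlie R=alpha all differ -> CONFLICT
Conflict count: 2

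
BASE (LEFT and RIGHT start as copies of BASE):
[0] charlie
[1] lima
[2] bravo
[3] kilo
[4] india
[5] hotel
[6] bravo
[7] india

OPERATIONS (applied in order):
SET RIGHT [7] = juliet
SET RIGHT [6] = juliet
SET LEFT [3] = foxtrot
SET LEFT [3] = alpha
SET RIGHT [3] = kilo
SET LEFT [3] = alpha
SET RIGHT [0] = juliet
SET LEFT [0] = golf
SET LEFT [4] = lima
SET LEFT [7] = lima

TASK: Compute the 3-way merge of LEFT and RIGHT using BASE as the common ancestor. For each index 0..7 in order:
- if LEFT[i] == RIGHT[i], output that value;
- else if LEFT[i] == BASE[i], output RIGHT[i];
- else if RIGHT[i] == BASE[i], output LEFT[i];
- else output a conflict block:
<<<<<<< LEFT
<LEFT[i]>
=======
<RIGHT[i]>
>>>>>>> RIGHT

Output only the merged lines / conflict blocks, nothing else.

Answer: <<<<<<< LEFT
golf
=======
juliet
>>>>>>> RIGHT
lima
bravo
alpha
lima
hotel
juliet
<<<<<<< LEFT
lima
=======
juliet
>>>>>>> RIGHT

Derivation:
Final LEFT:  [golf, lima, bravo, alpha, lima, hotel, bravo, lima]
Final RIGHT: [juliet, lima, bravo, kilo, india, hotel, juliet, juliet]
i=0: BASE=charlie L=golf R=juliet all differ -> CONFLICT
i=1: L=lima R=lima -> agree -> lima
i=2: L=bravo R=bravo -> agree -> bravo
i=3: L=alpha, R=kilo=BASE -> take LEFT -> alpha
i=4: L=lima, R=india=BASE -> take LEFT -> lima
i=5: L=hotel R=hotel -> agree -> hotel
i=6: L=bravo=BASE, R=juliet -> take RIGHT -> juliet
i=7: BASE=india L=lima R=juliet all differ -> CONFLICT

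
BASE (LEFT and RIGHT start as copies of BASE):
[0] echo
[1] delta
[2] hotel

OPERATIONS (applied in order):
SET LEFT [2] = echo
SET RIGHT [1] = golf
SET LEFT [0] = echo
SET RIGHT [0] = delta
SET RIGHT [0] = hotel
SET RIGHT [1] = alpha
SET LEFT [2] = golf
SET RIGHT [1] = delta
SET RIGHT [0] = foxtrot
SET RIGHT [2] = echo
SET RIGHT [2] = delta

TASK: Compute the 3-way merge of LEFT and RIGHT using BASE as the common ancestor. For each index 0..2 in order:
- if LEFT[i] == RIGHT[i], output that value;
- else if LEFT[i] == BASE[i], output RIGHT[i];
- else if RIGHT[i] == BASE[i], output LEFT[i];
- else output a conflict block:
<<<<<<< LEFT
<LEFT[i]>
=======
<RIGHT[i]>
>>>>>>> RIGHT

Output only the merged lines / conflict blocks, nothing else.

Answer: foxtrot
delta
<<<<<<< LEFT
golf
=======
delta
>>>>>>> RIGHT

Derivation:
Final LEFT:  [echo, delta, golf]
Final RIGHT: [foxtrot, delta, delta]
i=0: L=echo=BASE, R=foxtrot -> take RIGHT -> foxtrot
i=1: L=delta R=delta -> agree -> delta
i=2: BASE=hotel L=golf R=delta all differ -> CONFLICT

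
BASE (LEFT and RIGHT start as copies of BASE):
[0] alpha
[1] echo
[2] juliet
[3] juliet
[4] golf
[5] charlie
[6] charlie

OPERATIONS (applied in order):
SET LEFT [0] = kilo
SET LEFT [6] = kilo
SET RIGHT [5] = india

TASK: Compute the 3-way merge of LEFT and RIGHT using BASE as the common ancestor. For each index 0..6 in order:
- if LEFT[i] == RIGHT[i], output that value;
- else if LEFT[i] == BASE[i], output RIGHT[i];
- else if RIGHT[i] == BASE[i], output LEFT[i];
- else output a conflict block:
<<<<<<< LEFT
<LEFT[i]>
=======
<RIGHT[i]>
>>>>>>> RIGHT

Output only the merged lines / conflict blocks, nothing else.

Final LEFT:  [kilo, echo, juliet, juliet, golf, charlie, kilo]
Final RIGHT: [alpha, echo, juliet, juliet, golf, india, charlie]
i=0: L=kilo, R=alpha=BASE -> take LEFT -> kilo
i=1: L=echo R=echo -> agree -> echo
i=2: L=juliet R=juliet -> agree -> juliet
i=3: L=juliet R=juliet -> agree -> juliet
i=4: L=golf R=golf -> agree -> golf
i=5: L=charlie=BASE, R=india -> take RIGHT -> india
i=6: L=kilo, R=charlie=BASE -> take LEFT -> kilo

Answer: kilo
echo
juliet
juliet
golf
india
kilo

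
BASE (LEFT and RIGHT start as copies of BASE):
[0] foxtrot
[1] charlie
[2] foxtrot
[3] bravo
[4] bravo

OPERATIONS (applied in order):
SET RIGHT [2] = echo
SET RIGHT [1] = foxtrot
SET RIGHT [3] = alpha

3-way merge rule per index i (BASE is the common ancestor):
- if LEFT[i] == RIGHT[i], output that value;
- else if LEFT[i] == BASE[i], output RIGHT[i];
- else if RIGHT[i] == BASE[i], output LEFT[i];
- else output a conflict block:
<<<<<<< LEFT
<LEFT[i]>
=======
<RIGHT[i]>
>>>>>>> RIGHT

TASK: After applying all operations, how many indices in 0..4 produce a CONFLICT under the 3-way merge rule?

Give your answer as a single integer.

Answer: 0

Derivation:
Final LEFT:  [foxtrot, charlie, foxtrot, bravo, bravo]
Final RIGHT: [foxtrot, foxtrot, echo, alpha, bravo]
i=0: L=foxtrot R=foxtrot -> agree -> foxtrot
i=1: L=charlie=BASE, R=foxtrot -> take RIGHT -> foxtrot
i=2: L=foxtrot=BASE, R=echo -> take RIGHT -> echo
i=3: L=bravo=BASE, R=alpha -> take RIGHT -> alpha
i=4: L=bravo R=bravo -> agree -> bravo
Conflict count: 0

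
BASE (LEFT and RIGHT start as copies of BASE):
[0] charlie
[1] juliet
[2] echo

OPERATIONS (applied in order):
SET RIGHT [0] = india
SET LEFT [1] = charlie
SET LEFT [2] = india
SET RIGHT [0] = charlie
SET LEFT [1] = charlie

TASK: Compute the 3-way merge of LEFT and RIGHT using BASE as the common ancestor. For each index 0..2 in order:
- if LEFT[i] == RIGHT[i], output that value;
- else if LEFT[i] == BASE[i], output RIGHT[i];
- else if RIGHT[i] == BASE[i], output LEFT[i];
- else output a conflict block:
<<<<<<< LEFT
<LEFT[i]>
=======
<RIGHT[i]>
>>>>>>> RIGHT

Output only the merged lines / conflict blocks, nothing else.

Answer: charlie
charlie
india

Derivation:
Final LEFT:  [charlie, charlie, india]
Final RIGHT: [charlie, juliet, echo]
i=0: L=charlie R=charlie -> agree -> charlie
i=1: L=charlie, R=juliet=BASE -> take LEFT -> charlie
i=2: L=india, R=echo=BASE -> take LEFT -> india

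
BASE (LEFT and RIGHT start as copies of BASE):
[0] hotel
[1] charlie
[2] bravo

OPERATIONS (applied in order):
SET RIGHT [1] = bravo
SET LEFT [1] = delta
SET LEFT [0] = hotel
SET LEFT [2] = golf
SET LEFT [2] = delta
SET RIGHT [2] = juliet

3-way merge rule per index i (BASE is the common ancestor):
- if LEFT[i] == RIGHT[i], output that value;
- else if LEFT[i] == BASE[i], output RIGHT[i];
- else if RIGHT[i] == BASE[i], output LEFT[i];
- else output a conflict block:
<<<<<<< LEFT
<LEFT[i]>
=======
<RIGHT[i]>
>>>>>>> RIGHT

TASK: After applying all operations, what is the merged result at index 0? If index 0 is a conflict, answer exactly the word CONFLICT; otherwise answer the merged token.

Answer: hotel

Derivation:
Final LEFT:  [hotel, delta, delta]
Final RIGHT: [hotel, bravo, juliet]
i=0: L=hotel R=hotel -> agree -> hotel
i=1: BASE=charlie L=delta R=bravo all differ -> CONFLICT
i=2: BASE=bravo L=delta R=juliet all differ -> CONFLICT
Index 0 -> hotel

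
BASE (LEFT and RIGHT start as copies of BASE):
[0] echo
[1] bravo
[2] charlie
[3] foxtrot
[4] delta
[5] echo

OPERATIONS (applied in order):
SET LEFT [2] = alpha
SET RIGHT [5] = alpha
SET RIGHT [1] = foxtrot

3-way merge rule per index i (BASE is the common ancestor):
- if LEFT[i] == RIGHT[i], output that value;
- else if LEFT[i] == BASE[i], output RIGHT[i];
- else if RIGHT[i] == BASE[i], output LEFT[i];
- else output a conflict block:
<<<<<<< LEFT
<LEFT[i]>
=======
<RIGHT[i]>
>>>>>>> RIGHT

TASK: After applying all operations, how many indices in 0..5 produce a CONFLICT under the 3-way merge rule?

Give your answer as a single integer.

Final LEFT:  [echo, bravo, alpha, foxtrot, delta, echo]
Final RIGHT: [echo, foxtrot, charlie, foxtrot, delta, alpha]
i=0: L=echo R=echo -> agree -> echo
i=1: L=bravo=BASE, R=foxtrot -> take RIGHT -> foxtrot
i=2: L=alpha, R=charlie=BASE -> take LEFT -> alpha
i=3: L=foxtrot R=foxtrot -> agree -> foxtrot
i=4: L=delta R=delta -> agree -> delta
i=5: L=echo=BASE, R=alpha -> take RIGHT -> alpha
Conflict count: 0

Answer: 0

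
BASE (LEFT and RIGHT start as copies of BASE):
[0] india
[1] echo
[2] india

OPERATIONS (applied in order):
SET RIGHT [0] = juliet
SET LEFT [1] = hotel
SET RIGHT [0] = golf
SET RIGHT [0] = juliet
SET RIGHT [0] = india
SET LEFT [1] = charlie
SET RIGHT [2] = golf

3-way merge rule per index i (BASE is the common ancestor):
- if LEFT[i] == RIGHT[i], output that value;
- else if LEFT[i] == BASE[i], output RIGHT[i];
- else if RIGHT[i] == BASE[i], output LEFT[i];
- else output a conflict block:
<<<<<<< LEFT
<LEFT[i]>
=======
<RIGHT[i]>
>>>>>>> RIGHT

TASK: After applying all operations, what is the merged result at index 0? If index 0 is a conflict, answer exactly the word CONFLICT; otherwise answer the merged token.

Answer: india

Derivation:
Final LEFT:  [india, charlie, india]
Final RIGHT: [india, echo, golf]
i=0: L=india R=india -> agree -> india
i=1: L=charlie, R=echo=BASE -> take LEFT -> charlie
i=2: L=india=BASE, R=golf -> take RIGHT -> golf
Index 0 -> india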